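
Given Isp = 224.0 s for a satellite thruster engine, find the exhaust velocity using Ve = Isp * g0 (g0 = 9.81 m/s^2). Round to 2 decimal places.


Step 1: Ve = Isp * g0 = 224.0 * 9.81
Step 2: Ve = 2197.44 m/s

2197.44


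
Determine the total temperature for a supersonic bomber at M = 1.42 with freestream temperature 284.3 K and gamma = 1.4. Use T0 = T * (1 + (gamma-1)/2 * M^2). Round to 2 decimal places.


Step 1: (gamma-1)/2 = 0.2
Step 2: M^2 = 2.0164
Step 3: 1 + 0.2 * 2.0164 = 1.40328
Step 4: T0 = 284.3 * 1.40328 = 398.95 K

398.95


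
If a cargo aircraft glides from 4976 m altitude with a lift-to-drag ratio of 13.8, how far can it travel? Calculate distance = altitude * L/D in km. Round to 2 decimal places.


Step 1: Glide distance = altitude * L/D = 4976 * 13.8 = 68668.8 m
Step 2: Convert to km: 68668.8 / 1000 = 68.67 km

68.67


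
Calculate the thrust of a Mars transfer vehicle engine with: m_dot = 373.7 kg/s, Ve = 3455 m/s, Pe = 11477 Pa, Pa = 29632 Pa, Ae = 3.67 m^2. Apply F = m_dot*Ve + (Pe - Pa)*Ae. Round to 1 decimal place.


Step 1: Momentum thrust = m_dot * Ve = 373.7 * 3455 = 1291133.5 N
Step 2: Pressure thrust = (Pe - Pa) * Ae = (11477 - 29632) * 3.67 = -66628.85 N
Step 3: Total thrust F = 1291133.5 + -66628.85 = 1224504.7 N

1224504.7


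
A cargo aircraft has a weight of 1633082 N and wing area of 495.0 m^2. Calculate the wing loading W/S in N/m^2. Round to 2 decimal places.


Step 1: Wing loading = W / S = 1633082 / 495.0
Step 2: Wing loading = 3299.16 N/m^2

3299.16


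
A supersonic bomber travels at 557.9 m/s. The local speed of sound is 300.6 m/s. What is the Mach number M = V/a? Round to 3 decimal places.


Step 1: M = V / a = 557.9 / 300.6
Step 2: M = 1.856

1.856


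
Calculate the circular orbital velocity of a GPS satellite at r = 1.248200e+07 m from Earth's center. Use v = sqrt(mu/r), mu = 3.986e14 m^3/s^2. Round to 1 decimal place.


Step 1: mu / r = 3.986e14 / 1.248200e+07 = 31933984.9383
Step 2: v = sqrt(31933984.9383) = 5651.0 m/s

5651.0


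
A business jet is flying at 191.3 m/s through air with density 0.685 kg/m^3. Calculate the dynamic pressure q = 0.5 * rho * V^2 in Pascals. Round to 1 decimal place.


Step 1: V^2 = 191.3^2 = 36595.69
Step 2: q = 0.5 * 0.685 * 36595.69
Step 3: q = 12534.0 Pa

12534.0


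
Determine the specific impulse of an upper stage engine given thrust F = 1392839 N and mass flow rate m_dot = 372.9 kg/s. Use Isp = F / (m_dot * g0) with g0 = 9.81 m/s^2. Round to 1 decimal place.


Step 1: m_dot * g0 = 372.9 * 9.81 = 3658.15
Step 2: Isp = 1392839 / 3658.15 = 380.7 s

380.7


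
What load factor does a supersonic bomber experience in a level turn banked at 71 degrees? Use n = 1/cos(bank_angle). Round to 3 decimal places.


Step 1: Convert 71 degrees to radians = 1.239184
Step 2: cos(71 deg) = 0.325568
Step 3: n = 1 / 0.325568 = 3.072

3.072


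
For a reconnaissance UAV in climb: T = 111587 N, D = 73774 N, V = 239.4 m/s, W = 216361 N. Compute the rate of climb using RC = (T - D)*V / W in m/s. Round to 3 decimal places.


Step 1: Excess thrust = T - D = 111587 - 73774 = 37813 N
Step 2: Excess power = 37813 * 239.4 = 9052432.2 W
Step 3: RC = 9052432.2 / 216361 = 41.839 m/s

41.839


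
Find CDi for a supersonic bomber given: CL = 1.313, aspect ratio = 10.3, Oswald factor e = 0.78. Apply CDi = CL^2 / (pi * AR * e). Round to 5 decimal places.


Step 1: CL^2 = 1.313^2 = 1.723969
Step 2: pi * AR * e = 3.14159 * 10.3 * 0.78 = 25.239555
Step 3: CDi = 1.723969 / 25.239555 = 0.06830

0.06830


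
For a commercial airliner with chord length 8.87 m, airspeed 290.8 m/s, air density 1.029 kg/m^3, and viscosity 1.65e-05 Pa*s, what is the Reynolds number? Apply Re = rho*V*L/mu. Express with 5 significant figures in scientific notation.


Step 1: Numerator = rho * V * L = 1.029 * 290.8 * 8.87 = 2654.198484
Step 2: Re = 2654.198484 / 1.65e-05
Step 3: Re = 1.6086e+08

1.6086e+08


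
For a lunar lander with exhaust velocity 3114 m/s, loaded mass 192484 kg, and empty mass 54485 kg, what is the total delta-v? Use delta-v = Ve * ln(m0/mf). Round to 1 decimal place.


Step 1: Mass ratio m0/mf = 192484 / 54485 = 3.532789
Step 2: ln(3.532789) = 1.262088
Step 3: delta-v = 3114 * 1.262088 = 3930.1 m/s

3930.1


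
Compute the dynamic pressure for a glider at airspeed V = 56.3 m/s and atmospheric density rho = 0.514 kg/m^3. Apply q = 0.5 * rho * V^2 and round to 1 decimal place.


Step 1: V^2 = 56.3^2 = 3169.69
Step 2: q = 0.5 * 0.514 * 3169.69
Step 3: q = 814.6 Pa

814.6


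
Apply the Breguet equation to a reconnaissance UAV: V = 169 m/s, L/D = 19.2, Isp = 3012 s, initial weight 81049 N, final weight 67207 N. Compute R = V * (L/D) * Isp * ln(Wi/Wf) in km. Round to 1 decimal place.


Step 1: Coefficient = V * (L/D) * Isp = 169 * 19.2 * 3012 = 9773337.6 m
Step 2: Wi/Wf = 81049 / 67207 = 1.205961
Step 3: ln(1.205961) = 0.187277
Step 4: R = 9773337.6 * 0.187277 = 1830316.5 m = 1830.3 km

1830.3


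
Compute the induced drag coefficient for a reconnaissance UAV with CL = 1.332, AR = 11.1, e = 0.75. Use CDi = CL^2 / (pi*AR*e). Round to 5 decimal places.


Step 1: CL^2 = 1.332^2 = 1.774224
Step 2: pi * AR * e = 3.14159 * 11.1 * 0.75 = 26.153759
Step 3: CDi = 1.774224 / 26.153759 = 0.06784

0.06784


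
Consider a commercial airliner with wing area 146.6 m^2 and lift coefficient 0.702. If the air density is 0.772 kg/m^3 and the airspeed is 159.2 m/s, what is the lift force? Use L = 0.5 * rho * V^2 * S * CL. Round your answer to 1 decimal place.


Step 1: Calculate dynamic pressure q = 0.5 * 0.772 * 159.2^2 = 0.5 * 0.772 * 25344.64 = 9783.031 Pa
Step 2: Multiply by wing area and lift coefficient: L = 9783.031 * 146.6 * 0.702
Step 3: L = 1434192.3505 * 0.702 = 1006803.0 N

1006803.0


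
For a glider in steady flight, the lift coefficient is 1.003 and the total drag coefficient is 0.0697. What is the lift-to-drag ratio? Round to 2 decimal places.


Step 1: L/D = CL / CD = 1.003 / 0.0697
Step 2: L/D = 14.39

14.39


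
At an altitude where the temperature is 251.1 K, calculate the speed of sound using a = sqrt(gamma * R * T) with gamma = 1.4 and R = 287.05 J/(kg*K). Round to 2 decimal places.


Step 1: gamma * R * T = 1.4 * 287.05 * 251.1 = 100909.557
Step 2: a = sqrt(100909.557) = 317.66 m/s

317.66


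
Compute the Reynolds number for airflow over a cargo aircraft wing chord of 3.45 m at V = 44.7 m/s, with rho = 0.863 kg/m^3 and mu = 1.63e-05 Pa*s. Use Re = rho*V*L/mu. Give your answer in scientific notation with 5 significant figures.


Step 1: Numerator = rho * V * L = 0.863 * 44.7 * 3.45 = 133.087545
Step 2: Re = 133.087545 / 1.63e-05
Step 3: Re = 8.1649e+06

8.1649e+06


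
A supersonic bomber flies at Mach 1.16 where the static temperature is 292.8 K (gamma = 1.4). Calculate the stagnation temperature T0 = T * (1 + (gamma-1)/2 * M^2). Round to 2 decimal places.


Step 1: (gamma-1)/2 = 0.2
Step 2: M^2 = 1.3456
Step 3: 1 + 0.2 * 1.3456 = 1.26912
Step 4: T0 = 292.8 * 1.26912 = 371.60 K

371.60


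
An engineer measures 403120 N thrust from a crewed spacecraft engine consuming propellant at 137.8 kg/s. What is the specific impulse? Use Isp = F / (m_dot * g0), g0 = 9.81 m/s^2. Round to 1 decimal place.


Step 1: m_dot * g0 = 137.8 * 9.81 = 1351.82
Step 2: Isp = 403120 / 1351.82 = 298.2 s

298.2


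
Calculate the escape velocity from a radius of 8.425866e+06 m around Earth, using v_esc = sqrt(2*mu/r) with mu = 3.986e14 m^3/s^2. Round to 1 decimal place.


Step 1: 2*mu/r = 2 * 3.986e14 / 8.425866e+06 = 94613420.1517
Step 2: v_esc = sqrt(94613420.1517) = 9726.9 m/s

9726.9


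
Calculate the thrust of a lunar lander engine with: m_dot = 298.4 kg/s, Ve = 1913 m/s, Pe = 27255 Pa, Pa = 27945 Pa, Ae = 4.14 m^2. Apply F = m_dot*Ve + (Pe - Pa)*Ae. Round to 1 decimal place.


Step 1: Momentum thrust = m_dot * Ve = 298.4 * 1913 = 570839.2 N
Step 2: Pressure thrust = (Pe - Pa) * Ae = (27255 - 27945) * 4.14 = -2856.60 N
Step 3: Total thrust F = 570839.2 + -2856.60 = 567982.6 N

567982.6


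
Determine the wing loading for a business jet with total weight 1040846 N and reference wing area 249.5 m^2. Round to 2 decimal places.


Step 1: Wing loading = W / S = 1040846 / 249.5
Step 2: Wing loading = 4171.73 N/m^2

4171.73


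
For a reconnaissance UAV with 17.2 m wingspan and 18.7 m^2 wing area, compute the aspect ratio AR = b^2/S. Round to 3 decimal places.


Step 1: b^2 = 17.2^2 = 295.84
Step 2: AR = 295.84 / 18.7 = 15.820

15.820


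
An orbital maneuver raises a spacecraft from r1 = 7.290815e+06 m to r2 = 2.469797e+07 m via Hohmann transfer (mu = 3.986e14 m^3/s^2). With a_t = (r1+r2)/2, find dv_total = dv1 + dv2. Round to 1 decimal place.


Step 1: Transfer semi-major axis a_t = (7.290815e+06 + 2.469797e+07) / 2 = 1.599439e+07 m
Step 2: v1 (circular at r1) = sqrt(mu/r1) = 7394.02 m/s
Step 3: v_t1 = sqrt(mu*(2/r1 - 1/a_t)) = 9188.13 m/s
Step 4: dv1 = |9188.13 - 7394.02| = 1794.12 m/s
Step 5: v2 (circular at r2) = 4017.33 m/s, v_t2 = 2712.33 m/s
Step 6: dv2 = |4017.33 - 2712.33| = 1305.01 m/s
Step 7: Total delta-v = 1794.12 + 1305.01 = 3099.1 m/s

3099.1


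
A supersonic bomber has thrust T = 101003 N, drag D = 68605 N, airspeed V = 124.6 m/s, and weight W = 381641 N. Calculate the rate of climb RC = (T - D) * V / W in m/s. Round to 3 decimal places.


Step 1: Excess thrust = T - D = 101003 - 68605 = 32398 N
Step 2: Excess power = 32398 * 124.6 = 4036790.8 W
Step 3: RC = 4036790.8 / 381641 = 10.577 m/s

10.577


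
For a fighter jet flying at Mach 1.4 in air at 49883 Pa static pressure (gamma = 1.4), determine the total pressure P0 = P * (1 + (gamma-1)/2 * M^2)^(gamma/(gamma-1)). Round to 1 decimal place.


Step 1: (gamma-1)/2 * M^2 = 0.2 * 1.96 = 0.392
Step 2: 1 + 0.392 = 1.392
Step 3: Exponent gamma/(gamma-1) = 3.5
Step 4: P0 = 49883 * 1.392^3.5 = 158741.3 Pa

158741.3


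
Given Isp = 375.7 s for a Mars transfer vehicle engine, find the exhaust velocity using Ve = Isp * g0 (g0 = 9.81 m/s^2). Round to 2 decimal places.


Step 1: Ve = Isp * g0 = 375.7 * 9.81
Step 2: Ve = 3685.62 m/s

3685.62


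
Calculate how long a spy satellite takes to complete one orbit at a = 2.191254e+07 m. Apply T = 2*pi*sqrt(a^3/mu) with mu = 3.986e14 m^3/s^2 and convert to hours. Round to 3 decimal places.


Step 1: a^3 / mu = 1.052151e+22 / 3.986e14 = 2.639617e+07
Step 2: sqrt(2.639617e+07) = 5137.72 s
Step 3: T = 2*pi * 5137.72 = 32281.25 s
Step 4: T in hours = 32281.25 / 3600 = 8.967 hours

8.967


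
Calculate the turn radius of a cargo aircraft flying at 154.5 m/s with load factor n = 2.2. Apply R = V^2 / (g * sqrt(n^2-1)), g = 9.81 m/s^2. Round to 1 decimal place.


Step 1: V^2 = 154.5^2 = 23870.25
Step 2: n^2 - 1 = 2.2^2 - 1 = 3.84
Step 3: sqrt(3.84) = 1.959592
Step 4: R = 23870.25 / (9.81 * 1.959592) = 1241.7 m

1241.7


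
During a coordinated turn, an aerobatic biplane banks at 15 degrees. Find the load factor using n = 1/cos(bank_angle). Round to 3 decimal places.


Step 1: Convert 15 degrees to radians = 0.261799
Step 2: cos(15 deg) = 0.965926
Step 3: n = 1 / 0.965926 = 1.035

1.035


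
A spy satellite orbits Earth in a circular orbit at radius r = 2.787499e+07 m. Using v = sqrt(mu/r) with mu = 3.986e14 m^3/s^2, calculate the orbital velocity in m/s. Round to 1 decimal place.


Step 1: mu / r = 3.986e14 / 2.787499e+07 = 14299556.6994
Step 2: v = sqrt(14299556.6994) = 3781.5 m/s

3781.5


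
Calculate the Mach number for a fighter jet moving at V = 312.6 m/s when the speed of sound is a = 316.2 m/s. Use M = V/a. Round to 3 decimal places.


Step 1: M = V / a = 312.6 / 316.2
Step 2: M = 0.989

0.989


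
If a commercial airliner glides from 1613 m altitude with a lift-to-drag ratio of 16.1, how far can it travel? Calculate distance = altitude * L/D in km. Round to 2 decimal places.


Step 1: Glide distance = altitude * L/D = 1613 * 16.1 = 25969.3 m
Step 2: Convert to km: 25969.3 / 1000 = 25.97 km

25.97


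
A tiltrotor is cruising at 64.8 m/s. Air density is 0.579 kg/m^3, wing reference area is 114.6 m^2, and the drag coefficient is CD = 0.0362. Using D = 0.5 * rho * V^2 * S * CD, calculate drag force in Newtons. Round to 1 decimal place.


Step 1: Dynamic pressure q = 0.5 * 0.579 * 64.8^2 = 1215.6221 Pa
Step 2: Drag D = q * S * CD = 1215.6221 * 114.6 * 0.0362
Step 3: D = 5043.0 N

5043.0


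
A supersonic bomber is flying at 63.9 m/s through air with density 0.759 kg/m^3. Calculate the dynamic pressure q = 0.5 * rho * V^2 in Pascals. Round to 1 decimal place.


Step 1: V^2 = 63.9^2 = 4083.21
Step 2: q = 0.5 * 0.759 * 4083.21
Step 3: q = 1549.6 Pa

1549.6


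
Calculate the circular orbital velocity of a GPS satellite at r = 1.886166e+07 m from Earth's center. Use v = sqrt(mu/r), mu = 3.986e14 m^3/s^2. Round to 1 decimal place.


Step 1: mu / r = 3.986e14 / 1.886166e+07 = 21132816.5177
Step 2: v = sqrt(21132816.5177) = 4597.0 m/s

4597.0


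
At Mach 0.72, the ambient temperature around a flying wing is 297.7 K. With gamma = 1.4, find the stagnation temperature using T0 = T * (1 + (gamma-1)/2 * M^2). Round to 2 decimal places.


Step 1: (gamma-1)/2 = 0.2
Step 2: M^2 = 0.5184
Step 3: 1 + 0.2 * 0.5184 = 1.10368
Step 4: T0 = 297.7 * 1.10368 = 328.57 K

328.57


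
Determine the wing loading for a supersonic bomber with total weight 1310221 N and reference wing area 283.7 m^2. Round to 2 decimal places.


Step 1: Wing loading = W / S = 1310221 / 283.7
Step 2: Wing loading = 4618.33 N/m^2

4618.33


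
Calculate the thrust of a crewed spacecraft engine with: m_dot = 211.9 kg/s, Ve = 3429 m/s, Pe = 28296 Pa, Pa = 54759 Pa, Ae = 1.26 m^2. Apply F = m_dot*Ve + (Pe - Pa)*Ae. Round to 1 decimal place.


Step 1: Momentum thrust = m_dot * Ve = 211.9 * 3429 = 726605.1 N
Step 2: Pressure thrust = (Pe - Pa) * Ae = (28296 - 54759) * 1.26 = -33343.38 N
Step 3: Total thrust F = 726605.1 + -33343.38 = 693261.7 N

693261.7


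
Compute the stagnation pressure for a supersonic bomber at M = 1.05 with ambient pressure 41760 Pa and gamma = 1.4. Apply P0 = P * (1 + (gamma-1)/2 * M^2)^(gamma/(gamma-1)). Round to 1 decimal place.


Step 1: (gamma-1)/2 * M^2 = 0.2 * 1.1025 = 0.2205
Step 2: 1 + 0.2205 = 1.2205
Step 3: Exponent gamma/(gamma-1) = 3.5
Step 4: P0 = 41760 * 1.2205^3.5 = 83877.0 Pa

83877.0


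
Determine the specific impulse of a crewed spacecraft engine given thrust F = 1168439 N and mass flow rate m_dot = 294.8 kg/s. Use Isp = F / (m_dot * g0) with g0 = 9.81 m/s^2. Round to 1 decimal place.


Step 1: m_dot * g0 = 294.8 * 9.81 = 2891.99
Step 2: Isp = 1168439 / 2891.99 = 404.0 s

404.0


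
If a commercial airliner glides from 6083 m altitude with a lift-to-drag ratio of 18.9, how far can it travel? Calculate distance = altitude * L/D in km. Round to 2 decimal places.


Step 1: Glide distance = altitude * L/D = 6083 * 18.9 = 114968.7 m
Step 2: Convert to km: 114968.7 / 1000 = 114.97 km

114.97


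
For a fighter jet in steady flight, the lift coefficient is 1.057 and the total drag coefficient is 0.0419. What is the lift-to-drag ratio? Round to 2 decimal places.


Step 1: L/D = CL / CD = 1.057 / 0.0419
Step 2: L/D = 25.23

25.23


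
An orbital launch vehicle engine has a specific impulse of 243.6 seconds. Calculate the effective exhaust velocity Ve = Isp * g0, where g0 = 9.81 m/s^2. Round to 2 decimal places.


Step 1: Ve = Isp * g0 = 243.6 * 9.81
Step 2: Ve = 2389.72 m/s

2389.72


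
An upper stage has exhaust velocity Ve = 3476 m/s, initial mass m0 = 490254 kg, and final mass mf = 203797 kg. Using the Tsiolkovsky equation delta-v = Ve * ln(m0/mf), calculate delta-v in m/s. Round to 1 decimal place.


Step 1: Mass ratio m0/mf = 490254 / 203797 = 2.4056
Step 2: ln(2.4056) = 0.877799
Step 3: delta-v = 3476 * 0.877799 = 3051.2 m/s

3051.2


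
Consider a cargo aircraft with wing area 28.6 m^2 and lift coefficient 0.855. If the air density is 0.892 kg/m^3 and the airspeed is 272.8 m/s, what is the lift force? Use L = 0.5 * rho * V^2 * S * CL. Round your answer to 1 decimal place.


Step 1: Calculate dynamic pressure q = 0.5 * 0.892 * 272.8^2 = 0.5 * 0.892 * 74419.84 = 33191.2486 Pa
Step 2: Multiply by wing area and lift coefficient: L = 33191.2486 * 28.6 * 0.855
Step 3: L = 949269.7111 * 0.855 = 811625.6 N

811625.6


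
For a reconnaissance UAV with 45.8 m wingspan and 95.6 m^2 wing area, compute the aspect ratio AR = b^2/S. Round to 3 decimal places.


Step 1: b^2 = 45.8^2 = 2097.64
Step 2: AR = 2097.64 / 95.6 = 21.942

21.942


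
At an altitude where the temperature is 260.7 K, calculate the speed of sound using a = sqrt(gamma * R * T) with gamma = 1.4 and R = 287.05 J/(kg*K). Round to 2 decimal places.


Step 1: gamma * R * T = 1.4 * 287.05 * 260.7 = 104767.509
Step 2: a = sqrt(104767.509) = 323.68 m/s

323.68


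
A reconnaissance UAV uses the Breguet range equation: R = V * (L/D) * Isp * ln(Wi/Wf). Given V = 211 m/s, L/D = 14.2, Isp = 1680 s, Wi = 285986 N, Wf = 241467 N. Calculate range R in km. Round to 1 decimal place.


Step 1: Coefficient = V * (L/D) * Isp = 211 * 14.2 * 1680 = 5033616.0 m
Step 2: Wi/Wf = 285986 / 241467 = 1.184369
Step 3: ln(1.184369) = 0.16921
Step 4: R = 5033616.0 * 0.16921 = 851738.4 m = 851.7 km

851.7


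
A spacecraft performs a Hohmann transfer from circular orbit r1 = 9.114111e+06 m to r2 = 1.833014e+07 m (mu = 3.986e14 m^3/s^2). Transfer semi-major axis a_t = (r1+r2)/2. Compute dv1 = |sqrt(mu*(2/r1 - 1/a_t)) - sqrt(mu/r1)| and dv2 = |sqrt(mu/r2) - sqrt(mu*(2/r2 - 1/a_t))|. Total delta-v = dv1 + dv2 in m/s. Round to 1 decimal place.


Step 1: Transfer semi-major axis a_t = (9.114111e+06 + 1.833014e+07) / 2 = 1.372213e+07 m
Step 2: v1 (circular at r1) = sqrt(mu/r1) = 6613.2 m/s
Step 3: v_t1 = sqrt(mu*(2/r1 - 1/a_t)) = 7643.35 m/s
Step 4: dv1 = |7643.35 - 6613.2| = 1030.15 m/s
Step 5: v2 (circular at r2) = 4663.22 m/s, v_t2 = 3800.43 m/s
Step 6: dv2 = |4663.22 - 3800.43| = 862.79 m/s
Step 7: Total delta-v = 1030.15 + 862.79 = 1892.9 m/s

1892.9


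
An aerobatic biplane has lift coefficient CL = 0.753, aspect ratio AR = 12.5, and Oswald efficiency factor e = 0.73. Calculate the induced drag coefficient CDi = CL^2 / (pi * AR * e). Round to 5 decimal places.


Step 1: CL^2 = 0.753^2 = 0.567009
Step 2: pi * AR * e = 3.14159 * 12.5 * 0.73 = 28.667033
Step 3: CDi = 0.567009 / 28.667033 = 0.01978

0.01978


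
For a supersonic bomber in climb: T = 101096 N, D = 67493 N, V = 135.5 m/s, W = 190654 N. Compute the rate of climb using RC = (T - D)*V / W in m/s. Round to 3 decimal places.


Step 1: Excess thrust = T - D = 101096 - 67493 = 33603 N
Step 2: Excess power = 33603 * 135.5 = 4553206.5 W
Step 3: RC = 4553206.5 / 190654 = 23.882 m/s

23.882


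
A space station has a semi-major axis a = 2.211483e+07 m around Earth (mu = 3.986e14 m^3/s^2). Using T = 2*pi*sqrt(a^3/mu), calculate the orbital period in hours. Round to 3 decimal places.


Step 1: a^3 / mu = 1.081560e+22 / 3.986e14 = 2.713398e+07
Step 2: sqrt(2.713398e+07) = 5209.0288 s
Step 3: T = 2*pi * 5209.0288 = 32729.29 s
Step 4: T in hours = 32729.29 / 3600 = 9.091 hours

9.091


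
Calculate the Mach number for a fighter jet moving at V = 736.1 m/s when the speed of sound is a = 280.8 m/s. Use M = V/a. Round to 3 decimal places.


Step 1: M = V / a = 736.1 / 280.8
Step 2: M = 2.621

2.621


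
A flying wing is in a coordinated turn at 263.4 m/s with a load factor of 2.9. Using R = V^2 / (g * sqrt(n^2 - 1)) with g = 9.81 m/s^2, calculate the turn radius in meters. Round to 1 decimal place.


Step 1: V^2 = 263.4^2 = 69379.56
Step 2: n^2 - 1 = 2.9^2 - 1 = 7.41
Step 3: sqrt(7.41) = 2.722132
Step 4: R = 69379.56 / (9.81 * 2.722132) = 2598.1 m

2598.1


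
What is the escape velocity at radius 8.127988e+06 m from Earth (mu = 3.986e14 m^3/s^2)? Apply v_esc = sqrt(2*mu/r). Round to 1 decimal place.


Step 1: 2*mu/r = 2 * 3.986e14 / 8.127988e+06 = 98080853.4658
Step 2: v_esc = sqrt(98080853.4658) = 9903.6 m/s

9903.6


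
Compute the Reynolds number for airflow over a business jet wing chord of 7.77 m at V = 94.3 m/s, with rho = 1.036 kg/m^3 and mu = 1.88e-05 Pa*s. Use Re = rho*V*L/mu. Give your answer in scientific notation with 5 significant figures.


Step 1: Numerator = rho * V * L = 1.036 * 94.3 * 7.77 = 759.088596
Step 2: Re = 759.088596 / 1.88e-05
Step 3: Re = 4.0377e+07

4.0377e+07


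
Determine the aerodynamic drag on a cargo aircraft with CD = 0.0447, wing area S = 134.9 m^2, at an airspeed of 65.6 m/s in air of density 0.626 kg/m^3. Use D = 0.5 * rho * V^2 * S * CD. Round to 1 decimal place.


Step 1: Dynamic pressure q = 0.5 * 0.626 * 65.6^2 = 1346.9517 Pa
Step 2: Drag D = q * S * CD = 1346.9517 * 134.9 * 0.0447
Step 3: D = 8122.2 N

8122.2


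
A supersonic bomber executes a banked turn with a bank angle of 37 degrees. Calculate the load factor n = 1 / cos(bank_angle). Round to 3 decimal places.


Step 1: Convert 37 degrees to radians = 0.645772
Step 2: cos(37 deg) = 0.798636
Step 3: n = 1 / 0.798636 = 1.252

1.252


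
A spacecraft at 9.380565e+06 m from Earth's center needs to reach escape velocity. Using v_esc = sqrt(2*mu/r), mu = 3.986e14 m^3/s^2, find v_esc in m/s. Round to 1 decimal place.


Step 1: 2*mu/r = 2 * 3.986e14 / 9.380565e+06 = 84984220.0337
Step 2: v_esc = sqrt(84984220.0337) = 9218.7 m/s

9218.7


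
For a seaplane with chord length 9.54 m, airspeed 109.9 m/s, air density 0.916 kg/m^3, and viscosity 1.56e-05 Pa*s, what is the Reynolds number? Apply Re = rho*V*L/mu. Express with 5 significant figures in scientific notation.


Step 1: Numerator = rho * V * L = 0.916 * 109.9 * 9.54 = 960.376536
Step 2: Re = 960.376536 / 1.56e-05
Step 3: Re = 6.1563e+07

6.1563e+07


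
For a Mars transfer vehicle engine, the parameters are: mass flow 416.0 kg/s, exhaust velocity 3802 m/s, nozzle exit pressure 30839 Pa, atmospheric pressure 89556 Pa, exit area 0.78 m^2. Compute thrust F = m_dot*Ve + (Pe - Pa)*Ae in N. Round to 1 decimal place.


Step 1: Momentum thrust = m_dot * Ve = 416.0 * 3802 = 1581632.0 N
Step 2: Pressure thrust = (Pe - Pa) * Ae = (30839 - 89556) * 0.78 = -45799.26 N
Step 3: Total thrust F = 1581632.0 + -45799.26 = 1535832.7 N

1535832.7


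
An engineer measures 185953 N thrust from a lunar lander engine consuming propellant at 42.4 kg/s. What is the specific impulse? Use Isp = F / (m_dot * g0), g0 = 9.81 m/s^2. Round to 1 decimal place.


Step 1: m_dot * g0 = 42.4 * 9.81 = 415.94
Step 2: Isp = 185953 / 415.94 = 447.1 s

447.1


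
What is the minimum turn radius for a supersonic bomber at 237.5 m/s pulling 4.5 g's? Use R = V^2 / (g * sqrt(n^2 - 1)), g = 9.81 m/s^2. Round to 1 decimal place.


Step 1: V^2 = 237.5^2 = 56406.25
Step 2: n^2 - 1 = 4.5^2 - 1 = 19.25
Step 3: sqrt(19.25) = 4.387482
Step 4: R = 56406.25 / (9.81 * 4.387482) = 1310.5 m

1310.5


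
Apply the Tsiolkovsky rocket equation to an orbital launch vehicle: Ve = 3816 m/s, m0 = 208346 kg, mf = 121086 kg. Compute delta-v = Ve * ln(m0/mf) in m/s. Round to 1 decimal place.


Step 1: Mass ratio m0/mf = 208346 / 121086 = 1.720645
Step 2: ln(1.720645) = 0.542699
Step 3: delta-v = 3816 * 0.542699 = 2070.9 m/s

2070.9


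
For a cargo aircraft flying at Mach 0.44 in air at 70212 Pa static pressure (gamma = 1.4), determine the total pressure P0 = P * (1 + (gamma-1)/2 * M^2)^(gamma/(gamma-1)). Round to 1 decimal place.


Step 1: (gamma-1)/2 * M^2 = 0.2 * 0.1936 = 0.03872
Step 2: 1 + 0.03872 = 1.03872
Step 3: Exponent gamma/(gamma-1) = 3.5
Step 4: P0 = 70212 * 1.03872^3.5 = 80196.6 Pa

80196.6


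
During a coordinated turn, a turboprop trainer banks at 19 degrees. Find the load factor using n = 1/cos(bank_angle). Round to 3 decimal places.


Step 1: Convert 19 degrees to radians = 0.331613
Step 2: cos(19 deg) = 0.945519
Step 3: n = 1 / 0.945519 = 1.058

1.058


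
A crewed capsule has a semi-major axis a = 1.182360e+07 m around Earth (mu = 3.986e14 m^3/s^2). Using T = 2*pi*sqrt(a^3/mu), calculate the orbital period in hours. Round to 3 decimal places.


Step 1: a^3 / mu = 1.652910e+21 / 3.986e14 = 4.146789e+06
Step 2: sqrt(4.146789e+06) = 2036.3665 s
Step 3: T = 2*pi * 2036.3665 = 12794.87 s
Step 4: T in hours = 12794.87 / 3600 = 3.554 hours

3.554


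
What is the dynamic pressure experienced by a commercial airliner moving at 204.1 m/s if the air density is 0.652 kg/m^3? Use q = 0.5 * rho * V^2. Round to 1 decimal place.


Step 1: V^2 = 204.1^2 = 41656.81
Step 2: q = 0.5 * 0.652 * 41656.81
Step 3: q = 13580.1 Pa

13580.1


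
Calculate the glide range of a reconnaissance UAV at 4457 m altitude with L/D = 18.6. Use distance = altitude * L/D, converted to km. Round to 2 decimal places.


Step 1: Glide distance = altitude * L/D = 4457 * 18.6 = 82900.2 m
Step 2: Convert to km: 82900.2 / 1000 = 82.90 km

82.90


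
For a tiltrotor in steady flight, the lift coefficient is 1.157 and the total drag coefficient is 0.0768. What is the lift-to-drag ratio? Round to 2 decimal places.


Step 1: L/D = CL / CD = 1.157 / 0.0768
Step 2: L/D = 15.07

15.07


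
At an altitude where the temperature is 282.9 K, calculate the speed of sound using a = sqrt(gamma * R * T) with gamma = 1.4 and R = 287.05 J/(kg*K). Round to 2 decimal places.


Step 1: gamma * R * T = 1.4 * 287.05 * 282.9 = 113689.023
Step 2: a = sqrt(113689.023) = 337.18 m/s

337.18


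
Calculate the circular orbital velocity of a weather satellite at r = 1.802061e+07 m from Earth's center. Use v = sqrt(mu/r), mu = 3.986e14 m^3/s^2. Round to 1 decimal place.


Step 1: mu / r = 3.986e14 / 1.802061e+07 = 22119118.0543
Step 2: v = sqrt(22119118.0543) = 4703.1 m/s

4703.1


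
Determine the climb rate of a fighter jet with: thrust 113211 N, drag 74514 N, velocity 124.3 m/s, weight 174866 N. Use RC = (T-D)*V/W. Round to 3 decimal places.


Step 1: Excess thrust = T - D = 113211 - 74514 = 38697 N
Step 2: Excess power = 38697 * 124.3 = 4810037.1 W
Step 3: RC = 4810037.1 / 174866 = 27.507 m/s

27.507


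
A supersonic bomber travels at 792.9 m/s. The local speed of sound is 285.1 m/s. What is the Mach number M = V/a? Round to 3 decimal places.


Step 1: M = V / a = 792.9 / 285.1
Step 2: M = 2.781

2.781


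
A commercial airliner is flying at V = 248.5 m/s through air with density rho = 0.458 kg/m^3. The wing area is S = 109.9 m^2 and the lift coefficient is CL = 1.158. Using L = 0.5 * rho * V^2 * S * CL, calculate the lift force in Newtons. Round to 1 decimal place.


Step 1: Calculate dynamic pressure q = 0.5 * 0.458 * 248.5^2 = 0.5 * 0.458 * 61752.25 = 14141.2653 Pa
Step 2: Multiply by wing area and lift coefficient: L = 14141.2653 * 109.9 * 1.158
Step 3: L = 1554125.051 * 1.158 = 1799676.8 N

1799676.8


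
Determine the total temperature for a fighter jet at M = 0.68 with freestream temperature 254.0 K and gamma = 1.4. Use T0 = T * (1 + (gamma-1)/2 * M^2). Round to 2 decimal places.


Step 1: (gamma-1)/2 = 0.2
Step 2: M^2 = 0.4624
Step 3: 1 + 0.2 * 0.4624 = 1.09248
Step 4: T0 = 254.0 * 1.09248 = 277.49 K

277.49


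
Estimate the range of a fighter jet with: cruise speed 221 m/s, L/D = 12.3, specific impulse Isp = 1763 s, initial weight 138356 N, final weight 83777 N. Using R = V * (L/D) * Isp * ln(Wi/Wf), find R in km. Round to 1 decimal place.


Step 1: Coefficient = V * (L/D) * Isp = 221 * 12.3 * 1763 = 4792362.9 m
Step 2: Wi/Wf = 138356 / 83777 = 1.65148
Step 3: ln(1.65148) = 0.501672
Step 4: R = 4792362.9 * 0.501672 = 2404192.2 m = 2404.2 km

2404.2


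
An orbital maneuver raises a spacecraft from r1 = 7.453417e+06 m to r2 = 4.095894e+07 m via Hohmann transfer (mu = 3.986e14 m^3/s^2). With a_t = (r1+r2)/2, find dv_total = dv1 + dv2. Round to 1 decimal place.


Step 1: Transfer semi-major axis a_t = (7.453417e+06 + 4.095894e+07) / 2 = 2.420618e+07 m
Step 2: v1 (circular at r1) = sqrt(mu/r1) = 7312.92 m/s
Step 3: v_t1 = sqrt(mu*(2/r1 - 1/a_t)) = 9512.66 m/s
Step 4: dv1 = |9512.66 - 7312.92| = 2199.74 m/s
Step 5: v2 (circular at r2) = 3119.57 m/s, v_t2 = 1731.05 m/s
Step 6: dv2 = |3119.57 - 1731.05| = 1388.52 m/s
Step 7: Total delta-v = 2199.74 + 1388.52 = 3588.3 m/s

3588.3


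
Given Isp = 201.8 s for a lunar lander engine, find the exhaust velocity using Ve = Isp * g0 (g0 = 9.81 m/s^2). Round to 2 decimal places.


Step 1: Ve = Isp * g0 = 201.8 * 9.81
Step 2: Ve = 1979.66 m/s

1979.66


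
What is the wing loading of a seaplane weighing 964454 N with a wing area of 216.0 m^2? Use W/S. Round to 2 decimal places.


Step 1: Wing loading = W / S = 964454 / 216.0
Step 2: Wing loading = 4465.06 N/m^2

4465.06


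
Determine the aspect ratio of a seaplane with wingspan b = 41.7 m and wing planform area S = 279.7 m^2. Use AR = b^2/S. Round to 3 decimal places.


Step 1: b^2 = 41.7^2 = 1738.89
Step 2: AR = 1738.89 / 279.7 = 6.217

6.217


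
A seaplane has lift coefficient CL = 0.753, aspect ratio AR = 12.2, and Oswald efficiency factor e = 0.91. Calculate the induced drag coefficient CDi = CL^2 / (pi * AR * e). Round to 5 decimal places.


Step 1: CL^2 = 0.753^2 = 0.567009
Step 2: pi * AR * e = 3.14159 * 12.2 * 0.91 = 34.877962
Step 3: CDi = 0.567009 / 34.877962 = 0.01626

0.01626


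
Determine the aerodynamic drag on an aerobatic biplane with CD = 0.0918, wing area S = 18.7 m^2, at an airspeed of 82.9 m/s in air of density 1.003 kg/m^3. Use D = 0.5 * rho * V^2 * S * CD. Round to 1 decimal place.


Step 1: Dynamic pressure q = 0.5 * 1.003 * 82.9^2 = 3446.5136 Pa
Step 2: Drag D = q * S * CD = 3446.5136 * 18.7 * 0.0918
Step 3: D = 5916.5 N

5916.5


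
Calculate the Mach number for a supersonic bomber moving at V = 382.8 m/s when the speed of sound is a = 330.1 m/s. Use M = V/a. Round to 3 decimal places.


Step 1: M = V / a = 382.8 / 330.1
Step 2: M = 1.160

1.160


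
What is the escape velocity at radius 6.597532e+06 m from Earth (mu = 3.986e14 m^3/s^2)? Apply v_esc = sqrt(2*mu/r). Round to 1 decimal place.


Step 1: 2*mu/r = 2 * 3.986e14 / 6.597532e+06 = 120833063.0302
Step 2: v_esc = sqrt(120833063.0302) = 10992.4 m/s

10992.4


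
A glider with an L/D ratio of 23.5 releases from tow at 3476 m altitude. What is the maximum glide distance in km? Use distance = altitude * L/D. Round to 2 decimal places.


Step 1: Glide distance = altitude * L/D = 3476 * 23.5 = 81686.0 m
Step 2: Convert to km: 81686.0 / 1000 = 81.69 km

81.69


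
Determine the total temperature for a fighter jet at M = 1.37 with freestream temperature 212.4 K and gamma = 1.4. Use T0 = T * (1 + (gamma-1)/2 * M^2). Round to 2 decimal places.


Step 1: (gamma-1)/2 = 0.2
Step 2: M^2 = 1.8769
Step 3: 1 + 0.2 * 1.8769 = 1.37538
Step 4: T0 = 212.4 * 1.37538 = 292.13 K

292.13


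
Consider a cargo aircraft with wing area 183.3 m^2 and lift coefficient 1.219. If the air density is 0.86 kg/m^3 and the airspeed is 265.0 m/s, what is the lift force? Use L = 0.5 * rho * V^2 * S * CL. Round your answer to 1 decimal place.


Step 1: Calculate dynamic pressure q = 0.5 * 0.86 * 265.0^2 = 0.5 * 0.86 * 70225.0 = 30196.75 Pa
Step 2: Multiply by wing area and lift coefficient: L = 30196.75 * 183.3 * 1.219
Step 3: L = 5535064.275 * 1.219 = 6747243.4 N

6747243.4


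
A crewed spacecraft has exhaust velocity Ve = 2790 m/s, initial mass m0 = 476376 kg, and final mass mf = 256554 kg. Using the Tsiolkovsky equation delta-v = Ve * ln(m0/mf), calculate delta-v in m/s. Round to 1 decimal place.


Step 1: Mass ratio m0/mf = 476376 / 256554 = 1.856825
Step 2: ln(1.856825) = 0.618868
Step 3: delta-v = 2790 * 0.618868 = 1726.6 m/s

1726.6


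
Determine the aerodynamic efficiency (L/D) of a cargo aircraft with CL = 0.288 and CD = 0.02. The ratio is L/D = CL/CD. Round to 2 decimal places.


Step 1: L/D = CL / CD = 0.288 / 0.02
Step 2: L/D = 14.40

14.40


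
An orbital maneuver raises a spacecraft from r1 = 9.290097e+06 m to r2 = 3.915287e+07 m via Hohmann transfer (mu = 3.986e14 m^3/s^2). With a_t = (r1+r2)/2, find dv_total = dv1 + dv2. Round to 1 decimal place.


Step 1: Transfer semi-major axis a_t = (9.290097e+06 + 3.915287e+07) / 2 = 2.422148e+07 m
Step 2: v1 (circular at r1) = sqrt(mu/r1) = 6550.26 m/s
Step 3: v_t1 = sqrt(mu*(2/r1 - 1/a_t)) = 8327.99 m/s
Step 4: dv1 = |8327.99 - 6550.26| = 1777.73 m/s
Step 5: v2 (circular at r2) = 3190.71 m/s, v_t2 = 1976.04 m/s
Step 6: dv2 = |3190.71 - 1976.04| = 1214.66 m/s
Step 7: Total delta-v = 1777.73 + 1214.66 = 2992.4 m/s

2992.4


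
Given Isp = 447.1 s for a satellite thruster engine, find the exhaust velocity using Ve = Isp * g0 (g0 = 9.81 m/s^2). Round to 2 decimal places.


Step 1: Ve = Isp * g0 = 447.1 * 9.81
Step 2: Ve = 4386.05 m/s

4386.05


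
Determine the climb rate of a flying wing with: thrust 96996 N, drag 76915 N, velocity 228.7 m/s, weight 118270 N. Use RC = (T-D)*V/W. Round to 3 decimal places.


Step 1: Excess thrust = T - D = 96996 - 76915 = 20081 N
Step 2: Excess power = 20081 * 228.7 = 4592524.7 W
Step 3: RC = 4592524.7 / 118270 = 38.831 m/s

38.831


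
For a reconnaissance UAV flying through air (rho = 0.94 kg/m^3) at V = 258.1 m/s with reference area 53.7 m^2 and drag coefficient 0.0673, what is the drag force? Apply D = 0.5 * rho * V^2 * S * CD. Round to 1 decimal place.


Step 1: Dynamic pressure q = 0.5 * 0.94 * 258.1^2 = 31309.3367 Pa
Step 2: Drag D = q * S * CD = 31309.3367 * 53.7 * 0.0673
Step 3: D = 113152.3 N

113152.3


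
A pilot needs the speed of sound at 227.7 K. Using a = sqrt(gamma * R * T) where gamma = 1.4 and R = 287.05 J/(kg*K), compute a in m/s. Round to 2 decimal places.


Step 1: gamma * R * T = 1.4 * 287.05 * 227.7 = 91505.799
Step 2: a = sqrt(91505.799) = 302.50 m/s

302.50


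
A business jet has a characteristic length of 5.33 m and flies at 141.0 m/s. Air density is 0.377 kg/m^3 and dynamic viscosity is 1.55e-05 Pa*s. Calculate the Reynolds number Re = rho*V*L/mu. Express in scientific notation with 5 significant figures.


Step 1: Numerator = rho * V * L = 0.377 * 141.0 * 5.33 = 283.32681
Step 2: Re = 283.32681 / 1.55e-05
Step 3: Re = 1.8279e+07

1.8279e+07


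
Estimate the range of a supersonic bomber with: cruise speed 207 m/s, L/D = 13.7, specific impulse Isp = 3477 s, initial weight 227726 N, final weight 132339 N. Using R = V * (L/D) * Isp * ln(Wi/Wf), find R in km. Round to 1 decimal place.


Step 1: Coefficient = V * (L/D) * Isp = 207 * 13.7 * 3477 = 9860424.3 m
Step 2: Wi/Wf = 227726 / 132339 = 1.720778
Step 3: ln(1.720778) = 0.542776
Step 4: R = 9860424.3 * 0.542776 = 5352005.0 m = 5352.0 km

5352.0


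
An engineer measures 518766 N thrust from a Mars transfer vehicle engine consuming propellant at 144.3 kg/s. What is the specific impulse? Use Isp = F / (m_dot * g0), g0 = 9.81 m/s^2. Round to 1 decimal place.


Step 1: m_dot * g0 = 144.3 * 9.81 = 1415.58
Step 2: Isp = 518766 / 1415.58 = 366.5 s

366.5


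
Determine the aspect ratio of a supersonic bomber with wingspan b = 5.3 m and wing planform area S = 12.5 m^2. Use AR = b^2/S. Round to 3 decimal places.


Step 1: b^2 = 5.3^2 = 28.09
Step 2: AR = 28.09 / 12.5 = 2.247

2.247


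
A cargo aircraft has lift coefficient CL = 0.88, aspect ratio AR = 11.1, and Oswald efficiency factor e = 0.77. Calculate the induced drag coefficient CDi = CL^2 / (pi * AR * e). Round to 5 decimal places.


Step 1: CL^2 = 0.88^2 = 0.7744
Step 2: pi * AR * e = 3.14159 * 11.1 * 0.77 = 26.851192
Step 3: CDi = 0.7744 / 26.851192 = 0.02884

0.02884


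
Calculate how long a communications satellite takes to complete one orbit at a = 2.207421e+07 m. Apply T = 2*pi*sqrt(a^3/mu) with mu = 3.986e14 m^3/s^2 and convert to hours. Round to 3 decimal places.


Step 1: a^3 / mu = 1.075612e+22 / 3.986e14 = 2.698474e+07
Step 2: sqrt(2.698474e+07) = 5194.6837 s
Step 3: T = 2*pi * 5194.6837 = 32639.16 s
Step 4: T in hours = 32639.16 / 3600 = 9.066 hours

9.066


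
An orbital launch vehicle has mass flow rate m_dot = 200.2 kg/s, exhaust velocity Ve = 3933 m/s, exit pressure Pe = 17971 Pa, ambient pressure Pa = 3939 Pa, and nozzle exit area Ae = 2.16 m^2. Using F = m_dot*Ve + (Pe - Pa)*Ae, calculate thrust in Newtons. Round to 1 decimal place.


Step 1: Momentum thrust = m_dot * Ve = 200.2 * 3933 = 787386.6 N
Step 2: Pressure thrust = (Pe - Pa) * Ae = (17971 - 3939) * 2.16 = 30309.12 N
Step 3: Total thrust F = 787386.6 + 30309.12 = 817695.7 N

817695.7


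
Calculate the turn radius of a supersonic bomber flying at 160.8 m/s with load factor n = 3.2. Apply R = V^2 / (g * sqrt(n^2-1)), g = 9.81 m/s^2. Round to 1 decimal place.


Step 1: V^2 = 160.8^2 = 25856.64
Step 2: n^2 - 1 = 3.2^2 - 1 = 9.24
Step 3: sqrt(9.24) = 3.039737
Step 4: R = 25856.64 / (9.81 * 3.039737) = 867.1 m

867.1


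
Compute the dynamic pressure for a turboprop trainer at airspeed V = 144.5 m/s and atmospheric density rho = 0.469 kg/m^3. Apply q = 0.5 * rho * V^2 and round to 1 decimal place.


Step 1: V^2 = 144.5^2 = 20880.25
Step 2: q = 0.5 * 0.469 * 20880.25
Step 3: q = 4896.4 Pa

4896.4


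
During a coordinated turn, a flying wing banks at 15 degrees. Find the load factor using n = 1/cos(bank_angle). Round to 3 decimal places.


Step 1: Convert 15 degrees to radians = 0.261799
Step 2: cos(15 deg) = 0.965926
Step 3: n = 1 / 0.965926 = 1.035

1.035


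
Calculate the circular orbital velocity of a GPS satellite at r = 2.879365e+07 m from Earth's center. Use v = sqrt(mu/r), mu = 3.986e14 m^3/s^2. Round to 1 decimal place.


Step 1: mu / r = 3.986e14 / 2.879365e+07 = 13843330.0398
Step 2: v = sqrt(13843330.0398) = 3720.7 m/s

3720.7


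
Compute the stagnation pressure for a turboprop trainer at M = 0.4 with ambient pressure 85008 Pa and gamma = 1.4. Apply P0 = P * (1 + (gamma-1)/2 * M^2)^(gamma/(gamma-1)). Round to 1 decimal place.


Step 1: (gamma-1)/2 * M^2 = 0.2 * 0.16 = 0.032
Step 2: 1 + 0.032 = 1.032
Step 3: Exponent gamma/(gamma-1) = 3.5
Step 4: P0 = 85008 * 1.032^3.5 = 94915.8 Pa

94915.8


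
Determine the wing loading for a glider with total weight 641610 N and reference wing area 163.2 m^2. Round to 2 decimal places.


Step 1: Wing loading = W / S = 641610 / 163.2
Step 2: Wing loading = 3931.43 N/m^2

3931.43


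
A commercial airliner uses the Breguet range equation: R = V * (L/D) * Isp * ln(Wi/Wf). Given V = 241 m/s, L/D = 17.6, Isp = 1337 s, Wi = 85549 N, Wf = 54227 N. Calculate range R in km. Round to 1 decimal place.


Step 1: Coefficient = V * (L/D) * Isp = 241 * 17.6 * 1337 = 5671019.2 m
Step 2: Wi/Wf = 85549 / 54227 = 1.577609
Step 3: ln(1.577609) = 0.45591
Step 4: R = 5671019.2 * 0.45591 = 2585476.5 m = 2585.5 km

2585.5


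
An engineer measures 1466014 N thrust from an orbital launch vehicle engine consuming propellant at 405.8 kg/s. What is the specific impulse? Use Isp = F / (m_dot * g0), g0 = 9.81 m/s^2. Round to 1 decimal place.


Step 1: m_dot * g0 = 405.8 * 9.81 = 3980.9
Step 2: Isp = 1466014 / 3980.9 = 368.3 s

368.3


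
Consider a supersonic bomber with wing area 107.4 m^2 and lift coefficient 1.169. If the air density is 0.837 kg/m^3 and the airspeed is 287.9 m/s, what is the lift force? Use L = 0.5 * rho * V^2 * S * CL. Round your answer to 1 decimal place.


Step 1: Calculate dynamic pressure q = 0.5 * 0.837 * 287.9^2 = 0.5 * 0.837 * 82886.41 = 34687.9626 Pa
Step 2: Multiply by wing area and lift coefficient: L = 34687.9626 * 107.4 * 1.169
Step 3: L = 3725487.1816 * 1.169 = 4355094.5 N

4355094.5


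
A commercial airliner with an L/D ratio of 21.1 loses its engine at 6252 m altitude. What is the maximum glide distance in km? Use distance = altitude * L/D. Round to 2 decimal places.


Step 1: Glide distance = altitude * L/D = 6252 * 21.1 = 131917.2 m
Step 2: Convert to km: 131917.2 / 1000 = 131.92 km

131.92


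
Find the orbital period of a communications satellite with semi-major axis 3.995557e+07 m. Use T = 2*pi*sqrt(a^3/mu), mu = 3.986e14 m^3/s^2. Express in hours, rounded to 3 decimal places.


Step 1: a^3 / mu = 6.378697e+22 / 3.986e14 = 1.600275e+08
Step 2: sqrt(1.600275e+08) = 12650.1987 s
Step 3: T = 2*pi * 12650.1987 = 79483.54 s
Step 4: T in hours = 79483.54 / 3600 = 22.079 hours

22.079
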